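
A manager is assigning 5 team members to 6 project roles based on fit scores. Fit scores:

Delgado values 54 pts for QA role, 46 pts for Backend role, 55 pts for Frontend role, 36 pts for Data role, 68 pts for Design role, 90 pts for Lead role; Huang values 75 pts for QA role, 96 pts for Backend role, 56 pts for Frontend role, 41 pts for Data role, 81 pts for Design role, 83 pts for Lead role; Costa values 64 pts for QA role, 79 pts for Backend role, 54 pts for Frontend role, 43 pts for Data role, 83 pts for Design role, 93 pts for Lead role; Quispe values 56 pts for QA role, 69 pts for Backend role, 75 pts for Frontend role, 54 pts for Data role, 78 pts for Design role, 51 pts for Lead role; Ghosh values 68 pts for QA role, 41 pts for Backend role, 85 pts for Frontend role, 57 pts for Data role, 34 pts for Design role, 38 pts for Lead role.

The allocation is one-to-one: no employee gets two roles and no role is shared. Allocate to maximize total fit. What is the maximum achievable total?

Optimal: Delgado→Lead role (90 pts), Huang→Backend role (96 pts), Costa→QA role (64 pts), Quispe→Design role (78 pts), Ghosh→Frontend role (85 pts) — total 90+96+64+78+85 = 413 pts.
Row-greedy (each employee in turn takes its best remaining role) gives 412 pts, worse by 1.
Swapping Huang↔Costa (Huang→QA role 75 pts, Costa→Backend role 79 pts) loses 6.

Max total: 413 pts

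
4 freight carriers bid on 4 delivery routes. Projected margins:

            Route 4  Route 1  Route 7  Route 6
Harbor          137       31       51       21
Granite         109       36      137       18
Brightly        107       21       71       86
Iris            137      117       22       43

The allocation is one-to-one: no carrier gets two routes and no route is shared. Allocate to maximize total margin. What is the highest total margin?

Maximum total: $477k

Optimal: Harbor→Route 4 ($137k), Granite→Route 7 ($137k), Brightly→Route 6 ($86k), Iris→Route 1 ($117k) — total 137+137+86+117 = $477k.
Every other assignment is strictly worse.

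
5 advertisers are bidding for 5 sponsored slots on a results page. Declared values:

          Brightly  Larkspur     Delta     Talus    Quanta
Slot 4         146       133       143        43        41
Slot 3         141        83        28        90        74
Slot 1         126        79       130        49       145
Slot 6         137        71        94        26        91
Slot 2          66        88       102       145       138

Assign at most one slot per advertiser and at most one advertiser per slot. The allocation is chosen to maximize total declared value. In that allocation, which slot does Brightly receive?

Optimal: Brightly→Slot 3 ($141), Larkspur→Slot 4 ($133), Delta→Slot 6 ($94), Talus→Slot 2 ($145), Quanta→Slot 1 ($145) — total 141+133+94+145+145 = $658.
Row-greedy (each advertiser in turn takes its best remaining slot) gives $545, worse by 113.
Swapping Larkspur↔Brightly (Larkspur→Slot 3 $83, Brightly→Slot 4 $146) loses 45.
No other one-to-one assignment exceeds $658.
Brightly's own top slot is Slot 4 ($146), but forcing Brightly→Slot 4 and reassigning the rest optimally gives only $613 — worse by 45.

Brightly receives Slot 3.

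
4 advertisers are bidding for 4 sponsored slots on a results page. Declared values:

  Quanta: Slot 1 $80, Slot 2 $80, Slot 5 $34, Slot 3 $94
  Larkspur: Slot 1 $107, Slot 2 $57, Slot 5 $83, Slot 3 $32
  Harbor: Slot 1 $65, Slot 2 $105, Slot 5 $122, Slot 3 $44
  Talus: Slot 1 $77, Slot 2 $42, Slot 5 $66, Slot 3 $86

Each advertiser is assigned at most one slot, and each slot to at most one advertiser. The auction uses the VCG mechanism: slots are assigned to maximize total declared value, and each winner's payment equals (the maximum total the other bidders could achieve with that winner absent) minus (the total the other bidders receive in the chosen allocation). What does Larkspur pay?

Efficient allocation: Quanta→Slot 2 ($80), Larkspur→Slot 1 ($107), Harbor→Slot 5 ($122), Talus→Slot 3 ($86); total welfare W = $395.
Larkspur receives Slot 1 at value $107, so the others get W − 107 = $288.
Without Larkspur: best allocation of the remaining 3 bidders over all 4 slots is Quanta→Slot 3 ($94), Harbor→Slot 5 ($122), Talus→Slot 1 ($77), total $293.
VCG payment = (others' best without Larkspur) − (others' welfare with Larkspur) = 293 − 288 = $5.

Larkspur pays $5.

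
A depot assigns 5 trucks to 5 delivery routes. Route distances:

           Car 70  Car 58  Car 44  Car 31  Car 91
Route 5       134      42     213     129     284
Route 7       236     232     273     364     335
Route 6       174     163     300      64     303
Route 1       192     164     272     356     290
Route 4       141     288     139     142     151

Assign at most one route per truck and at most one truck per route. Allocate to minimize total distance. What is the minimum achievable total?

This is the linear assignment problem.
Optimal: Car 70→Route 1 (192 km), Car 58→Route 5 (42 km), Car 44→Route 7 (273 km), Car 31→Route 6 (64 km), Car 91→Route 4 (151 km) — total 192+42+273+64+151 = 722 km.
Next-best assignment: Car 70→Route 7, Car 58→Route 5, Car 44→Route 1, Car 31→Route 6, Car 91→Route 4 = 765 km.

Min total: 722 km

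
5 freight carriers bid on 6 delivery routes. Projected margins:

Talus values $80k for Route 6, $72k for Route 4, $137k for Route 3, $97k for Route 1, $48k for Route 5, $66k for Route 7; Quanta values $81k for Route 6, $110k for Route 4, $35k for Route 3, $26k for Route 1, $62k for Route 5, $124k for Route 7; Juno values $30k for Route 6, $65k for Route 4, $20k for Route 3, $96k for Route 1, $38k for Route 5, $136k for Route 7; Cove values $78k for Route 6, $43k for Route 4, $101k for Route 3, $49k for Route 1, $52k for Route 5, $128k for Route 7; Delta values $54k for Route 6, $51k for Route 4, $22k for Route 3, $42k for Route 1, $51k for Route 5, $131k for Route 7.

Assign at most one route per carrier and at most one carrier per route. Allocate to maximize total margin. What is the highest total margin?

Optimal: Talus→Route 3 ($137k), Quanta→Route 4 ($110k), Juno→Route 1 ($96k), Cove→Route 6 ($78k), Delta→Route 7 ($131k) — total 137+110+96+78+131 = $552k.
Next-best assignment: Talus→Route 3, Quanta→Route 4, Juno→Route 1, Cove→Route 5, Delta→Route 7 = $526k.

Maximum total: $552k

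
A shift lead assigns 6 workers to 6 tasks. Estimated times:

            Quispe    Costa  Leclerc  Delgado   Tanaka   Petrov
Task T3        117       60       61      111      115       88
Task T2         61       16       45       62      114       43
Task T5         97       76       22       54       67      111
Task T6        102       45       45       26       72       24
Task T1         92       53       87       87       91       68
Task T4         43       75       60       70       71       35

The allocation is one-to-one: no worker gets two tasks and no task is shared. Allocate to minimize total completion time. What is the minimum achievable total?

Minimum total: 281 min

This is the linear assignment problem.
Optimal: Quispe→Task T4 (43 min), Costa→Task T2 (16 min), Leclerc→Task T3 (61 min), Delgado→Task T6 (26 min), Tanaka→Task T5 (67 min), Petrov→Task T1 (68 min) — total 43+16+61+26+67+68 = 281 min.
Column-greedy (each task in turn goes to its cheapest remaining worker) gives 285 min, worse by 4.
Swapping Delgado↔Costa (Delgado→Task T2 62 min, Costa→Task T6 45 min) adds 65.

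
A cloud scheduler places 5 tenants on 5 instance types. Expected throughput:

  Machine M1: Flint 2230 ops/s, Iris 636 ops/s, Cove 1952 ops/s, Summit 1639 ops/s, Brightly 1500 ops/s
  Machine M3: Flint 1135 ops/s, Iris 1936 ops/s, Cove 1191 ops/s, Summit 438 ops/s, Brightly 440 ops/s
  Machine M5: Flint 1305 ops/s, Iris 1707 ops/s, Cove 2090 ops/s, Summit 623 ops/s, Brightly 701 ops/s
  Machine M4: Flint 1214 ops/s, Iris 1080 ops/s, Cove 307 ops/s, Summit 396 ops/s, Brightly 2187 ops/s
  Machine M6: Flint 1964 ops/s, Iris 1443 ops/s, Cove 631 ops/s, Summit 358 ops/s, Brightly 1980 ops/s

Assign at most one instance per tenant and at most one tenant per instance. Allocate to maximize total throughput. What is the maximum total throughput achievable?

Maximum total: 9816 ops/s

This is a one-to-one assignment (maximum-weight bipartite matching).
Optimal: Flint→Machine M6 (1964 ops/s), Iris→Machine M3 (1936 ops/s), Cove→Machine M5 (2090 ops/s), Summit→Machine M1 (1639 ops/s), Brightly→Machine M4 (2187 ops/s) — total 1964+1936+2090+1639+2187 = 9816 ops/s.
Next-best assignment: Flint→Machine M4, Iris→Machine M3, Cove→Machine M5, Summit→Machine M1, Brightly→Machine M6 = 8859 ops/s.
Swapping Brightly↔Summit (Brightly→Machine M1 1500 ops/s, Summit→Machine M4 396 ops/s) loses 1930.
Checked against all permutations: 9816 ops/s is optimal.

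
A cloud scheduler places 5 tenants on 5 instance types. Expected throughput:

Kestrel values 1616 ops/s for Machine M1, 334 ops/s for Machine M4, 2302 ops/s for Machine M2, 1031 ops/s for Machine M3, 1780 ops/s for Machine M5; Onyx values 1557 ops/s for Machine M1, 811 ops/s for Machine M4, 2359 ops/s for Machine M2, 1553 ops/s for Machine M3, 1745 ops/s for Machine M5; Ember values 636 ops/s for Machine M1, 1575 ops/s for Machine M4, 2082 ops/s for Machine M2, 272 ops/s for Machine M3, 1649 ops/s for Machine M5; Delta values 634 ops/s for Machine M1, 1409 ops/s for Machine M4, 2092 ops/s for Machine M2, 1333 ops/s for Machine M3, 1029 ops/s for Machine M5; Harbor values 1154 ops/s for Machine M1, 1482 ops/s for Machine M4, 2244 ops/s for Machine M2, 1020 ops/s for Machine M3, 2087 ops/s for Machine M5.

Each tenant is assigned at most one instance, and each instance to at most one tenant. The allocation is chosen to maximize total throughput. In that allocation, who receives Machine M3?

Optimal: Kestrel→Machine M1 (1616 ops/s), Onyx→Machine M2 (2359 ops/s), Ember→Machine M4 (1575 ops/s), Delta→Machine M3 (1333 ops/s), Harbor→Machine M5 (2087 ops/s) — total 1616+2359+1575+1333+2087 = 8970 ops/s.
Row-greedy (each tenant in turn takes its best remaining instance) gives 8109 ops/s, worse by 861.
Delta's own top instance is Machine M2 (2092 ops/s), but forcing Delta→Machine M2 and reassigning the rest optimally gives only 8923 ops/s — worse by 47.

Delta receives Machine M3.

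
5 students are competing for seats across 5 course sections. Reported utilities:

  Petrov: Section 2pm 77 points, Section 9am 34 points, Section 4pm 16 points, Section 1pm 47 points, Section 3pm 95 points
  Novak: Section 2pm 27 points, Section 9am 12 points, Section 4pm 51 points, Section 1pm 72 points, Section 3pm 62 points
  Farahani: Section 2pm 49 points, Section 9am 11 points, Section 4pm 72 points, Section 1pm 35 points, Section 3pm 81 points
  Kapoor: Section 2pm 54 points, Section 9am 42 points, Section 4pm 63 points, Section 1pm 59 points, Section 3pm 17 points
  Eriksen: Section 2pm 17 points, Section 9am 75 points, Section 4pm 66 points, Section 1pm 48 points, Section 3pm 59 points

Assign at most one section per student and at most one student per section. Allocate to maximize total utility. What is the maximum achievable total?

Maximum total: 368 points

Treat this as an assignment problem: match each student to one section.
Optimal: Petrov→Section 2pm (77 points), Novak→Section 1pm (72 points), Farahani→Section 3pm (81 points), Kapoor→Section 4pm (63 points), Eriksen→Section 9am (75 points) — total 77+72+81+63+75 = 368 points.
Column-greedy (each section in turn goes to its best remaining student) gives 313 points, worse by 55.
Checked against all permutations: 368 points is optimal.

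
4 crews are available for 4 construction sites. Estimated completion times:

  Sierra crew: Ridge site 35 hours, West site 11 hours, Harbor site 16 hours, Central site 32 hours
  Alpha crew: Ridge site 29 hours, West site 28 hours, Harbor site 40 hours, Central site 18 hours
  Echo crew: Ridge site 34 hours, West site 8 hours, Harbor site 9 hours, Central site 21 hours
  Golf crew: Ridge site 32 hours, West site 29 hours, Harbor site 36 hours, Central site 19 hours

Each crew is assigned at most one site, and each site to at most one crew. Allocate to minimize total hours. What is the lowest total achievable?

This is a one-to-one assignment (minimum-cost bipartite matching).
Optimal: Sierra crew→West site (11 hours), Alpha crew→Ridge site (29 hours), Echo crew→Harbor site (9 hours), Golf crew→Central site (19 hours) — total 11+29+9+19 = 68 hours.
Min-entry greedy (repeatedly take the single cheapest remaining cell) gives 74 hours, worse by 6.

Min total: 68 hours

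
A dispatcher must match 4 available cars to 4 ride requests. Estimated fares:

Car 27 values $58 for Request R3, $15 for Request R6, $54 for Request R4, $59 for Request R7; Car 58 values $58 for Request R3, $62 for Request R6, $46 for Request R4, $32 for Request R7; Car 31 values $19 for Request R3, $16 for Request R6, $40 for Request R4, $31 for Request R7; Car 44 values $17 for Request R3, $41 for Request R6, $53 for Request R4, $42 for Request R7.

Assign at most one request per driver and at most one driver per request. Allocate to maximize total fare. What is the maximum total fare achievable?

This is a one-to-one assignment (maximum-weight bipartite matching).
Optimal: Car 27→Request R3 ($58), Car 58→Request R6 ($62), Car 31→Request R7 ($31), Car 44→Request R4 ($53) — total 58+62+31+53 = $204.
Row-greedy (each driver in turn takes its best remaining request) gives $178, worse by 26.
Every other assignment is strictly worse.

Maximum total: $204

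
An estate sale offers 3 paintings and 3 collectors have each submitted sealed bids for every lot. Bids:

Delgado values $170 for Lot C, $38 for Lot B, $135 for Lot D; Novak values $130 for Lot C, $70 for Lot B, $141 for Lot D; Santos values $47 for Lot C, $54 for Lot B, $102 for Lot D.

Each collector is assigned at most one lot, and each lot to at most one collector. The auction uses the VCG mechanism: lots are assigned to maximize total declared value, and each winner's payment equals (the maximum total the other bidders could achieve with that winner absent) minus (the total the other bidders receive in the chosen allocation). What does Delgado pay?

Efficient allocation: Delgado→Lot C ($170), Novak→Lot D ($141), Santos→Lot B ($54); total welfare W = $365.
Delgado receives Lot C at value $170, so the others get W − 170 = $195.
Without Delgado: best allocation of the remaining 2 bidders over all 3 lots is Novak→Lot C ($130), Santos→Lot D ($102), total $232.
VCG payment = (others' best without Delgado) − (others' welfare with Delgado) = 232 − 195 = $37.

Delgado pays $37.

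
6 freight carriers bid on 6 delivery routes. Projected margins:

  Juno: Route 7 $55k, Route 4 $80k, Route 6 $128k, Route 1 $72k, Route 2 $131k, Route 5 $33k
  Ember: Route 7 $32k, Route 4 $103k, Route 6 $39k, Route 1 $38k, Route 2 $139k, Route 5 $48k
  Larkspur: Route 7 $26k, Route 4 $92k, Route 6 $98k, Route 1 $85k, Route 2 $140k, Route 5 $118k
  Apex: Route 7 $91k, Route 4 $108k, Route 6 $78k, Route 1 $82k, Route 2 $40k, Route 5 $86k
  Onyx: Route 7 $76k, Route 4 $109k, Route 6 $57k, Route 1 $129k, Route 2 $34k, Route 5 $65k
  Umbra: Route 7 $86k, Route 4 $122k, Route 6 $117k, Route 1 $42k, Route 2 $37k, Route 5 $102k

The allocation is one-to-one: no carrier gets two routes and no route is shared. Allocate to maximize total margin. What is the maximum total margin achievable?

Optimal: Juno→Route 6 ($128k), Ember→Route 2 ($139k), Larkspur→Route 5 ($118k), Apex→Route 7 ($91k), Onyx→Route 1 ($129k), Umbra→Route 4 ($122k) — total 128+139+118+91+129+122 = $727k.
Max-entry greedy (repeatedly take the single best remaining cell) gives $658k, worse by 69.
Swapping Onyx↔Apex (Onyx→Route 7 $76k, Apex→Route 1 $82k) loses 62.
Every other assignment is strictly worse.

Max total: $727k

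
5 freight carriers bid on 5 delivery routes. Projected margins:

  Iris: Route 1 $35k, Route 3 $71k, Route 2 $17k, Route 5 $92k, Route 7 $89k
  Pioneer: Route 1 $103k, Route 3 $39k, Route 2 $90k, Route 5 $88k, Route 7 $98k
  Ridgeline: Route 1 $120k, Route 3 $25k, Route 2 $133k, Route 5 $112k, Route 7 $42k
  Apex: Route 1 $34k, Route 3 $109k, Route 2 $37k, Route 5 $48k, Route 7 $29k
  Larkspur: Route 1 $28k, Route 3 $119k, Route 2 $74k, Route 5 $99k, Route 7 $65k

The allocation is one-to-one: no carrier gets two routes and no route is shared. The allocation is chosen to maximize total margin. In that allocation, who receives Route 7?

Treat this as an assignment problem: match each carrier to one route.
Optimal: Iris→Route 7 ($89k), Pioneer→Route 1 ($103k), Ridgeline→Route 2 ($133k), Apex→Route 3 ($109k), Larkspur→Route 5 ($99k) — total 89+103+133+109+99 = $533k.
Row-greedy (each carrier in turn takes its best remaining route) gives $502k, worse by 31.
Next-best assignment: Iris→Route 7, Pioneer→Route 2, Ridgeline→Route 1, Apex→Route 3, Larkspur→Route 5 = $507k.
Swapping Ridgeline↔Apex (Ridgeline→Route 3 $25k, Apex→Route 2 $37k) loses 180.
Iris's own top route is Route 5 ($92k), but forcing Iris→Route 5 and reassigning the rest optimally gives only $502k — worse by 31.

Iris receives Route 7.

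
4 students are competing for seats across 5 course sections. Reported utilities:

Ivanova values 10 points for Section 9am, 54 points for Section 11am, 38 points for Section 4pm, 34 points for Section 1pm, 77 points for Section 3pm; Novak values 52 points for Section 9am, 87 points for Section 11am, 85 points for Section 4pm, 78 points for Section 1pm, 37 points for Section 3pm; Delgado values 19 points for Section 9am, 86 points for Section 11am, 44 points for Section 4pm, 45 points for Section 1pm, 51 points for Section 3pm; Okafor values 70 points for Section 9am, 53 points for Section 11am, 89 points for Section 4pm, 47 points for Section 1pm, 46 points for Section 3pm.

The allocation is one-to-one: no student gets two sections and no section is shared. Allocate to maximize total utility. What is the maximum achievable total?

This is a one-to-one assignment (maximum-weight bipartite matching).
Optimal: Ivanova→Section 3pm (77 points), Novak→Section 1pm (78 points), Delgado→Section 11am (86 points), Okafor→Section 4pm (89 points) — total 77+78+86+89 = 330 points.
Column-greedy (each section in turn goes to its best remaining student) gives 235 points, worse by 95.
Swapping Novak↔Delgado (Novak→Section 11am 87 points, Delgado→Section 1pm 45 points) loses 32.

Max total: 330 points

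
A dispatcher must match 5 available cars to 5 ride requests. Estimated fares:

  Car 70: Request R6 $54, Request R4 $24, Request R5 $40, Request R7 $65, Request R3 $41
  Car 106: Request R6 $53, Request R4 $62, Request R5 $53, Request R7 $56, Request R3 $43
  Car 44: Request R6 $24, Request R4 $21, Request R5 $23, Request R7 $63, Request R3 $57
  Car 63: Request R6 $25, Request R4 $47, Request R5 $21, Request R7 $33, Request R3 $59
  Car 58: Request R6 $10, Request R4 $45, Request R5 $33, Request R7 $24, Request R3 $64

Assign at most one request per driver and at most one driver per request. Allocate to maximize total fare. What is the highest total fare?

Max total: $281

Optimal: Car 70→Request R6 ($54), Car 106→Request R5 ($53), Car 44→Request R7 ($63), Car 63→Request R4 ($47), Car 58→Request R3 ($64) — total 54+53+63+47+64 = $281.
Column-greedy (each request in turn goes to its best remaining driver) gives $271, worse by 10.
Next-best assignment: Car 70→Request R6, Car 106→Request R5, Car 44→Request R7, Car 63→Request R3, Car 58→Request R4 = $274.
Swapping Car 63↔Car 44 (Car 63→Request R7 $33, Car 44→Request R4 $21) loses 56.
No other one-to-one assignment exceeds $281.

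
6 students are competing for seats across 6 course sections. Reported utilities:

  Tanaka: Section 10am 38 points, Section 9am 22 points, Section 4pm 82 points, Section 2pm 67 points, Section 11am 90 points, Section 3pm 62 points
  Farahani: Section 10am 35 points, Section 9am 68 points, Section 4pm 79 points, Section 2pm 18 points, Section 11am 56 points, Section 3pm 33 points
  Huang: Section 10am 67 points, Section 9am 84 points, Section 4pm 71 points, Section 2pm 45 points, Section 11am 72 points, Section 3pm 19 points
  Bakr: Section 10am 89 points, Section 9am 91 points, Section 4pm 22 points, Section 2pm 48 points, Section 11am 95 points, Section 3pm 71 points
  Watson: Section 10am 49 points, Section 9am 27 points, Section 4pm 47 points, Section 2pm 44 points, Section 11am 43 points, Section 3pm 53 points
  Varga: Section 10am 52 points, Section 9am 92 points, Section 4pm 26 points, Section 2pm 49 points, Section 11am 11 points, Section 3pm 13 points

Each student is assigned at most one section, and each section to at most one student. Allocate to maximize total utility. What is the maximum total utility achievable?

Max total: 453 points

This is the linear assignment problem.
Optimal: Tanaka→Section 2pm (67 points), Farahani→Section 4pm (79 points), Huang→Section 10am (67 points), Bakr→Section 11am (95 points), Watson→Section 3pm (53 points), Varga→Section 9am (92 points) — total 67+79+67+95+53+92 = 453 points.
Swapping Watson↔Tanaka (Watson→Section 2pm 44 points, Tanaka→Section 3pm 62 points) loses 14.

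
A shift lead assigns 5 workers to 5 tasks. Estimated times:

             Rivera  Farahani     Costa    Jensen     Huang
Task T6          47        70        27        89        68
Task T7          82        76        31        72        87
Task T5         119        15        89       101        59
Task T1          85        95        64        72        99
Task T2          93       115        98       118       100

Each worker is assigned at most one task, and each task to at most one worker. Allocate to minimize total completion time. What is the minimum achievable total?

Minimum total: 265 min

Optimal: Rivera→Task T6 (47 min), Farahani→Task T5 (15 min), Costa→Task T7 (31 min), Jensen→Task T1 (72 min), Huang→Task T2 (100 min) — total 47+15+31+72+100 = 265 min.
Min-entry greedy (repeatedly take the single cheapest remaining cell) gives 299 min, worse by 34.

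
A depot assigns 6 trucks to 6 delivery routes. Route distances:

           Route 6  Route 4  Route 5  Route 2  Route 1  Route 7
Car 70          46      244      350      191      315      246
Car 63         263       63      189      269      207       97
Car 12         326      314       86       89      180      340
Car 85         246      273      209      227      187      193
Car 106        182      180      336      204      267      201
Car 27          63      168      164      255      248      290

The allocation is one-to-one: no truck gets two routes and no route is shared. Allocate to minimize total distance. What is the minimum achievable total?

Min total: 750 km

Treat this as an assignment problem: match each truck to one route.
Optimal: Car 70→Route 6 (46 km), Car 63→Route 4 (63 km), Car 12→Route 2 (89 km), Car 85→Route 1 (187 km), Car 106→Route 7 (201 km), Car 27→Route 5 (164 km) — total 46+63+89+187+201+164 = 750 km.
Min-entry greedy (repeatedly take the single cheapest remaining cell) gives 838 km, worse by 88.
Every other assignment is strictly worse.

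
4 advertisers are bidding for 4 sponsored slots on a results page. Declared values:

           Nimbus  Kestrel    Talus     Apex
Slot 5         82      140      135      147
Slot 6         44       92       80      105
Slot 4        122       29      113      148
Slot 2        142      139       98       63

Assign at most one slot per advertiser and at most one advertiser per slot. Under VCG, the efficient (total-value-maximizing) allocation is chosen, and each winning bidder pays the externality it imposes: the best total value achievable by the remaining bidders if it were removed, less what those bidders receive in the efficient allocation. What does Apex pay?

Apex pays $27.

Efficient allocation: Nimbus→Slot 2 ($142), Kestrel→Slot 6 ($92), Talus→Slot 5 ($135), Apex→Slot 4 ($148); total welfare W = $517.
Apex receives Slot 4 at value $148, so the others get W − 148 = $369.
Without Apex: best allocation of the remaining 3 bidders over all 4 slots is Nimbus→Slot 4 ($122), Kestrel→Slot 2 ($139), Talus→Slot 5 ($135), total $396.
VCG payment = (others' best without Apex) − (others' welfare with Apex) = 396 − 369 = $27.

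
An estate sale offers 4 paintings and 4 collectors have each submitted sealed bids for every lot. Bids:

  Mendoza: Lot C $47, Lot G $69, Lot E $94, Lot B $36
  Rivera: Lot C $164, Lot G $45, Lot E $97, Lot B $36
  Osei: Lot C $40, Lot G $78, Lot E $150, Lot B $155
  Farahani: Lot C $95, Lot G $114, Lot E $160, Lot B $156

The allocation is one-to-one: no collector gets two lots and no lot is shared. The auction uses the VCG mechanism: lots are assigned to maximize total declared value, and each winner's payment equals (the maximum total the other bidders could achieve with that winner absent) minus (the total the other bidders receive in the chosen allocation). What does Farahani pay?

Efficient allocation: Mendoza→Lot G ($69), Rivera→Lot C ($164), Osei→Lot B ($155), Farahani→Lot E ($160); total welfare W = $548.
Farahani receives Lot E at value $160, so the others get W − 160 = $388.
Without Farahani: best allocation of the remaining 3 bidders over all 4 lots is Mendoza→Lot E ($94), Rivera→Lot C ($164), Osei→Lot B ($155), total $413.
VCG payment = (others' best without Farahani) − (others' welfare with Farahani) = 413 − 388 = $25.

Farahani pays $25.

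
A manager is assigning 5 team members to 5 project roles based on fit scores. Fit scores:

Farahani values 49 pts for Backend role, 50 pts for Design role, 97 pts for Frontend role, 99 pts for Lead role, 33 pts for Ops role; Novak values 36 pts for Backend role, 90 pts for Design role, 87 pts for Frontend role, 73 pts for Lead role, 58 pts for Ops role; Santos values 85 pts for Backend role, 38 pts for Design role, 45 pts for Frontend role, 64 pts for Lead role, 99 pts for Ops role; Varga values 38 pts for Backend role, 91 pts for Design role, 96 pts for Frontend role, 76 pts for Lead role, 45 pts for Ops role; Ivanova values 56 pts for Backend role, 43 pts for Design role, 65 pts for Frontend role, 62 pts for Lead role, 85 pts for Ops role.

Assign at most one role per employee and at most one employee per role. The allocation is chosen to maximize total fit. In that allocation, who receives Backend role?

Optimal: Farahani→Lead role (99 pts), Novak→Design role (90 pts), Santos→Backend role (85 pts), Varga→Frontend role (96 pts), Ivanova→Ops role (85 pts) — total 99+90+85+96+85 = 455 pts.
Every other assignment is strictly worse.
Santos's own top role is Ops role (99 pts), but forcing Santos→Ops role and reassigning the rest optimally gives only 440 pts — worse by 15.

Santos receives Backend role.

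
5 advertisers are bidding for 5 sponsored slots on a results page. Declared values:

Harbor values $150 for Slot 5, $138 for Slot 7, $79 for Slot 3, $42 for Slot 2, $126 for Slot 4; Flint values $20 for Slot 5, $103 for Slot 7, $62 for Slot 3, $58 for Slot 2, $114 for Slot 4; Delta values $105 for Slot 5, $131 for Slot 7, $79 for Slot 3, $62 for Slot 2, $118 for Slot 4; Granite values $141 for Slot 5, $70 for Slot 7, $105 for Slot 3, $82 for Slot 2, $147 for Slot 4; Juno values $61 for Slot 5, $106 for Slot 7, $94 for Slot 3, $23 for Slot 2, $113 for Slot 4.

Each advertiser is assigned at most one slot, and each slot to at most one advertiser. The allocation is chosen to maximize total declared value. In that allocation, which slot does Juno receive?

This is a one-to-one assignment (maximum-weight bipartite matching).
Optimal: Harbor→Slot 5 ($150), Flint→Slot 2 ($58), Delta→Slot 7 ($131), Granite→Slot 4 ($147), Juno→Slot 3 ($94) — total 150+58+131+147+94 = $580.
Column-greedy (each slot in turn goes to its best remaining advertiser) gives $557, worse by 23.
Next-best assignment: Harbor→Slot 5, Flint→Slot 4, Delta→Slot 7, Granite→Slot 2, Juno→Slot 3 = $571.
Swapping Flint↔Delta (Flint→Slot 7 $103, Delta→Slot 2 $62) loses 24.
Checked against all permutations: $580 is optimal.
Juno's own top slot is Slot 4 ($113), but forcing Juno→Slot 4 and reassigning the rest optimally gives only $557 — worse by 23.

Juno receives Slot 3.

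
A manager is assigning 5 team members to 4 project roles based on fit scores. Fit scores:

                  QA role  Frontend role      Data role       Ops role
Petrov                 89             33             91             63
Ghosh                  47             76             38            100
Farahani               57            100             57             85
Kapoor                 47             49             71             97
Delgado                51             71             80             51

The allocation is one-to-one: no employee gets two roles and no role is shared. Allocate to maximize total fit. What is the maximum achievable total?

Max total: 369 pts

Optimal: Petrov→QA role (89 pts), Farahani→Frontend role (100 pts), Delgado→Data role (80 pts), Ghosh→Ops role (100 pts) — total 89+100+80+100 = 369 pts.
Row-greedy (each employee in turn takes its best remaining role) gives 338 pts, worse by 31.
Every other assignment is strictly worse.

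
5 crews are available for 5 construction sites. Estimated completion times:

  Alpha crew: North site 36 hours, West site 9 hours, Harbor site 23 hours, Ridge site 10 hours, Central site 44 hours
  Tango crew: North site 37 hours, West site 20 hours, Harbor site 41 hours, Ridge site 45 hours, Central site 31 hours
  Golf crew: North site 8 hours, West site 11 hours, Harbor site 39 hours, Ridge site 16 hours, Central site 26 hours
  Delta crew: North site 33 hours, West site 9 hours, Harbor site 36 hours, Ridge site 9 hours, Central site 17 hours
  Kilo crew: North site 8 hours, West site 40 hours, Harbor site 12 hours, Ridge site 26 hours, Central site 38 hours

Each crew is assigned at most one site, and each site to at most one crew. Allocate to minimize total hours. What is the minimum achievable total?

Min total: 67 hours

Optimal: Alpha crew→Ridge site (10 hours), Tango crew→West site (20 hours), Golf crew→North site (8 hours), Delta crew→Central site (17 hours), Kilo crew→Harbor site (12 hours) — total 10+20+8+17+12 = 67 hours.
Column-greedy (each site in turn goes to its cheapest remaining crew) gives 69 hours, worse by 2.
Next-best assignment: Alpha crew→West site, Tango crew→Central site, Golf crew→North site, Delta crew→Ridge site, Kilo crew→Harbor site = 69 hours.
No other one-to-one assignment undercuts 67 hours.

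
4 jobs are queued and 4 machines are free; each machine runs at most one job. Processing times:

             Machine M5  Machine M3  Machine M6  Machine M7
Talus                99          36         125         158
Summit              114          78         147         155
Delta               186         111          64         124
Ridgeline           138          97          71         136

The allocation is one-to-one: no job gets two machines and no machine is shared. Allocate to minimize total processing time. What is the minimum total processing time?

Minimum total: 345 min

Optimal: Talus→Machine M3 (36 min), Summit→Machine M5 (114 min), Delta→Machine M7 (124 min), Ridgeline→Machine M6 (71 min) — total 36+114+124+71 = 345 min.
Row-greedy (each job in turn takes its cheapest remaining machine) gives 350 min, worse by 5.
No other one-to-one assignment undercuts 345 min.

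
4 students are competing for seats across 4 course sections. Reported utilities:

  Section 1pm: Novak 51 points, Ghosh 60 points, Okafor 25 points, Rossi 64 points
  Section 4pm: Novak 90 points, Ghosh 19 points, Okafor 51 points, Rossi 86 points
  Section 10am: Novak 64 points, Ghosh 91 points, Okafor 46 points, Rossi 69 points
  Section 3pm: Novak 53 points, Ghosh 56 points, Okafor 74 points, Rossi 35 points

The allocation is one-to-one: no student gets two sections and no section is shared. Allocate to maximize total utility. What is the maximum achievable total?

Max total: 319 points

Optimal: Novak→Section 4pm (90 points), Ghosh→Section 10am (91 points), Okafor→Section 3pm (74 points), Rossi→Section 1pm (64 points) — total 90+91+74+64 = 319 points.
Swapping Okafor↔Rossi (Okafor→Section 1pm 25 points, Rossi→Section 3pm 35 points) loses 78.
Every other assignment is strictly worse.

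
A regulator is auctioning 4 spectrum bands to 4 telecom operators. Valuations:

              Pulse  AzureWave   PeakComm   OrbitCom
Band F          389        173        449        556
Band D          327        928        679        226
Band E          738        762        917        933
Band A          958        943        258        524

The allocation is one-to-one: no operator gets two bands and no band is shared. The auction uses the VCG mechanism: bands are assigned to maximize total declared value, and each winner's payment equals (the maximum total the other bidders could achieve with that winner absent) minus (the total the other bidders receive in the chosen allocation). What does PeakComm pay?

PeakComm pays $377M.

Efficient allocation: Pulse→Band A ($958M), AzureWave→Band D ($928M), PeakComm→Band E ($917M), OrbitCom→Band F ($556M); total welfare W = $3359M.
PeakComm receives Band E at value $917M, so the others get W − 917 = $2442M.
Without PeakComm: best allocation of the remaining 3 bidders over all 4 bands is Pulse→Band A ($958M), AzureWave→Band D ($928M), OrbitCom→Band E ($933M), total $2819M.
VCG payment = (others' best without PeakComm) − (others' welfare with PeakComm) = 2819 − 2442 = $377M.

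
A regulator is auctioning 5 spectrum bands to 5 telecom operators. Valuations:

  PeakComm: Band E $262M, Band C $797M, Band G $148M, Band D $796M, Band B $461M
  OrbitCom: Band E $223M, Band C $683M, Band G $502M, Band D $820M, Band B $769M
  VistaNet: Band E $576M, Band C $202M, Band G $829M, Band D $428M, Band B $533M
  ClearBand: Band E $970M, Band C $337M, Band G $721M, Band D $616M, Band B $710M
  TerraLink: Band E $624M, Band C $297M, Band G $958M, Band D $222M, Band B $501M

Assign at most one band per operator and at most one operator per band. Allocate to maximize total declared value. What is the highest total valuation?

This is a one-to-one assignment (maximum-weight bipartite matching).
Optimal: PeakComm→Band C ($797M), OrbitCom→Band D ($820M), VistaNet→Band B ($533M), ClearBand→Band E ($970M), TerraLink→Band G ($958M) — total 797+820+533+970+958 = $4078M.
Row-greedy (each operator in turn takes its best remaining band) gives $3917M, worse by 161.
Next-best assignment: PeakComm→Band D, OrbitCom→Band C, VistaNet→Band B, ClearBand→Band E, TerraLink→Band G = $3940M.

Maximum total: $4078M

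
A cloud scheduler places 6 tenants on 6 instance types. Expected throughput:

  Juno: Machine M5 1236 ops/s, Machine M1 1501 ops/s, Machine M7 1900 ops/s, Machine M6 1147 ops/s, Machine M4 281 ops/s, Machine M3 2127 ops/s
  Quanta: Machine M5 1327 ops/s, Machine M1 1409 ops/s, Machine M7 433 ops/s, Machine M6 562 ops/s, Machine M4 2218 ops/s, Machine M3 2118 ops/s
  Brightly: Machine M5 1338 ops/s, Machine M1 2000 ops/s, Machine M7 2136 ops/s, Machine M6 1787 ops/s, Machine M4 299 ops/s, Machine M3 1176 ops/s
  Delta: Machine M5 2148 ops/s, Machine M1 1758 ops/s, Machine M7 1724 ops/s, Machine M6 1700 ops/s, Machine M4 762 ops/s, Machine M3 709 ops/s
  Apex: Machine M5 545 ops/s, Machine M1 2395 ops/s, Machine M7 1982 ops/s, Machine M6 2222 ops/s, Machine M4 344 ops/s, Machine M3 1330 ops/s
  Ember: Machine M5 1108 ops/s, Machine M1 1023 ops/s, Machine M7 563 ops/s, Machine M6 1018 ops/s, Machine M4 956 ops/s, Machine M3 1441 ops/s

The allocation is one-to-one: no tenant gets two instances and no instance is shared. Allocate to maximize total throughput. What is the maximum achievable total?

Max total: 12042 ops/s

Optimal: Juno→Machine M3 (2127 ops/s), Quanta→Machine M4 (2218 ops/s), Brightly→Machine M7 (2136 ops/s), Delta→Machine M5 (2148 ops/s), Apex→Machine M1 (2395 ops/s), Ember→Machine M6 (1018 ops/s) — total 2127+2218+2136+2148+2395+1018 = 12042 ops/s.
Column-greedy (each instance in turn goes to its best remaining tenant) gives 11485 ops/s, worse by 557.
Next-best assignment: Juno→Machine M7, Quanta→Machine M4, Brightly→Machine M1, Delta→Machine M5, Apex→Machine M6, Ember→Machine M3 = 11929 ops/s.
Swapping Brightly↔Ember (Brightly→Machine M6 1787 ops/s, Ember→Machine M7 563 ops/s) loses 804.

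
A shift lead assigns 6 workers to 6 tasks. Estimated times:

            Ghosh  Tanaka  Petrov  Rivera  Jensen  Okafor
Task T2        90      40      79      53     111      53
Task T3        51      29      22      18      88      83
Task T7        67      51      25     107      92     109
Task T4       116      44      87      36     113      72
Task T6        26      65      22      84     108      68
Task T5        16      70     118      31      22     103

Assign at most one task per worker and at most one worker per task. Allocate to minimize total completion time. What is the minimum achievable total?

Optimal: Ghosh→Task T6 (26 min), Tanaka→Task T4 (44 min), Petrov→Task T7 (25 min), Rivera→Task T3 (18 min), Jensen→Task T5 (22 min), Okafor→Task T2 (53 min) — total 26+44+25+18+22+53 = 188 min.
Min-entry greedy (repeatedly take the single cheapest remaining cell) gives 260 min, worse by 72.
Next-best assignment: Ghosh→Task T6, Tanaka→Task T3, Petrov→Task T7, Rivera→Task T4, Jensen→Task T5, Okafor→Task T2 = 191 min.
Checked against all permutations: 188 min is optimal.

Min total: 188 min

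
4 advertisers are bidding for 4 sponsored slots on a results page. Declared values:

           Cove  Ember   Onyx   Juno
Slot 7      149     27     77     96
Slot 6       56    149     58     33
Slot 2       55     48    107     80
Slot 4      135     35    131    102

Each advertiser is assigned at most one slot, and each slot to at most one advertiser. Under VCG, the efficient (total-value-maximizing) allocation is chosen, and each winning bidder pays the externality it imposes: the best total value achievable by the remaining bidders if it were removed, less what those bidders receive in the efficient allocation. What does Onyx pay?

Onyx pays $22.

Efficient allocation: Cove→Slot 7 ($149), Ember→Slot 6 ($149), Onyx→Slot 4 ($131), Juno→Slot 2 ($80); total welfare W = $509.
Onyx receives Slot 4 at value $131, so the others get W − 131 = $378.
Without Onyx: best allocation of the remaining 3 bidders over all 4 slots is Cove→Slot 7 ($149), Ember→Slot 6 ($149), Juno→Slot 4 ($102), total $400.
VCG payment = (others' best without Onyx) − (others' welfare with Onyx) = 400 − 378 = $22.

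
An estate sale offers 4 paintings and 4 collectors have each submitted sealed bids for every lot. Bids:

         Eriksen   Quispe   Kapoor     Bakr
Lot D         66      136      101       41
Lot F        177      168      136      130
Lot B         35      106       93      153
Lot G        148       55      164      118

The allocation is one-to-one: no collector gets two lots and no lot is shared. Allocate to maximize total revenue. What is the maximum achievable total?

Max total: $630

This is the linear assignment problem.
Optimal: Eriksen→Lot F ($177), Quispe→Lot D ($136), Kapoor→Lot G ($164), Bakr→Lot B ($153) — total 177+136+164+153 = $630.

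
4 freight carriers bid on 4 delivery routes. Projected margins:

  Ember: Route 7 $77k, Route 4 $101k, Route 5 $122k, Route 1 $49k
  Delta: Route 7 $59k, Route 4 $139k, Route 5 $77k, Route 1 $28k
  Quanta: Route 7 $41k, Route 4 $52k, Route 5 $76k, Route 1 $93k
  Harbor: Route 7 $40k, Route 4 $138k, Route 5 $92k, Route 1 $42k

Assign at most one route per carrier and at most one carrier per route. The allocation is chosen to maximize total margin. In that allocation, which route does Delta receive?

Delta receives Route 7.

Treat this as an assignment problem: match each carrier to one route.
Optimal: Ember→Route 5 ($122k), Delta→Route 7 ($59k), Quanta→Route 1 ($93k), Harbor→Route 4 ($138k) — total 122+59+93+138 = $412k.
Next-best assignment: Ember→Route 7, Delta→Route 4, Quanta→Route 1, Harbor→Route 5 = $401k.
Swapping Ember↔Harbor (Ember→Route 4 $101k, Harbor→Route 5 $92k) loses 67.
Delta's own top route is Route 4 ($139k), but forcing Delta→Route 4 and reassigning the rest optimally gives only $401k — worse by 11.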